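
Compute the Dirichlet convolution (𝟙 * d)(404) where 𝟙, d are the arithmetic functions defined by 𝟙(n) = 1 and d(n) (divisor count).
(𝟙 * d)(404) = 18

Divisors of 404: [1, 2, 4, 101, 202, 404]. For each d | 404:
  d = 1: 𝟙(1) · d(404/1) = 1 · 6 = 6
  d = 2: 𝟙(2) · d(404/2) = 1 · 4 = 4
  d = 4: 𝟙(4) · d(404/4) = 1 · 2 = 2
  d = 101: 𝟙(101) · d(404/101) = 1 · 3 = 3
  d = 202: 𝟙(202) · d(404/202) = 1 · 2 = 2
  d = 404: 𝟙(404) · d(404/404) = 1 · 1 = 1
Summing: (𝟙 * d)(404) = 6 + 4 + 2 + 3 + 2 + 1 = 18.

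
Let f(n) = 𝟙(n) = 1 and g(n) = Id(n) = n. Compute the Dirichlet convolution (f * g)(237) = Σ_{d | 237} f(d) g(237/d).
(𝟙 * Id)(237) = 320

Divisors of 237: [1, 3, 79, 237]. For each d | 237:
  d = 1: 𝟙(1) · Id(237/1) = 1 · 237 = 237
  d = 3: 𝟙(3) · Id(237/3) = 1 · 79 = 79
  d = 79: 𝟙(79) · Id(237/79) = 1 · 3 = 3
  d = 237: 𝟙(237) · Id(237/237) = 1 · 1 = 1
Summing: (𝟙 * Id)(237) = 237 + 79 + 3 + 1 = 320.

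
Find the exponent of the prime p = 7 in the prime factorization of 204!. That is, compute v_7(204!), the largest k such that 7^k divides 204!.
v_7(204!) = 33

Legendre's formula: v_p(n!) = Σ_{k ≥ 1} ⌊n / p^k⌋. For p = 7, n = 204, the terms are:
  ⌊204/7^1⌋ = ⌊204/7⌋ = 29
  ⌊204/7^2⌋ = ⌊204/49⌋ = 4
(the next term ⌊204/7^3⌋ = 0, terminating the sum). Summing: v_7(204!) = 29 + 4 = 33.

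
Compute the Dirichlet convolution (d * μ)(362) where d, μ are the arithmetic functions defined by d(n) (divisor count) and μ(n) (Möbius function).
(d * μ)(362) = 1

Divisors of 362: [1, 2, 181, 362]. For each d | 362:
  d = 1: d(1) · μ(362/1) = 1 · 1 = 1
  d = 2: d(2) · μ(362/2) = 2 · -1 = -2
  d = 181: d(181) · μ(362/181) = 2 · -1 = -2
  d = 362: d(362) · μ(362/362) = 4 · 1 = 4
Summing: (d * μ)(362) = 1 + -2 + -2 + 4 = 1.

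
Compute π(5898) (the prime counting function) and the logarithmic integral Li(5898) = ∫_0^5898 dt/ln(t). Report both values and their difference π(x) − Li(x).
π(5898) = 776;  Li(5898) ≈ 788.68;  π(x) − Li(x) ≈ -12.68.

Direct count of primes ≤ 5898 gives π(5898) = 776. Numerical evaluation of the logarithmic integral gives Li(5898) ≈ 788.68. The difference π(x) − Li(x) ≈ -12.68 is typically negative for small/moderate x (Li(x) overestimates), though Littlewood's theorem shows this sign changes infinitely often.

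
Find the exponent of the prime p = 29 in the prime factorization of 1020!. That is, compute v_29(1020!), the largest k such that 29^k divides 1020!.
v_29(1020!) = 36

Legendre's formula: v_p(n!) = Σ_{k ≥ 1} ⌊n / p^k⌋. For p = 29, n = 1020, the terms are:
  ⌊1020/29^1⌋ = ⌊1020/29⌋ = 35
  ⌊1020/29^2⌋ = ⌊1020/841⌋ = 1
(the next term ⌊1020/29^3⌋ = 0, terminating the sum). Summing: v_29(1020!) = 35 + 1 = 36.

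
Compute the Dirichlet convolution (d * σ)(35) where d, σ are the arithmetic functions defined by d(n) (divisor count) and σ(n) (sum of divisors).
(d * σ)(35) = 80

Divisors of 35: [1, 5, 7, 35]. For each d | 35:
  d = 1: d(1) · σ(35/1) = 1 · 48 = 48
  d = 5: d(5) · σ(35/5) = 2 · 8 = 16
  d = 7: d(7) · σ(35/7) = 2 · 6 = 12
  d = 35: d(35) · σ(35/35) = 4 · 1 = 4
Summing: (d * σ)(35) = 48 + 16 + 12 + 4 = 80.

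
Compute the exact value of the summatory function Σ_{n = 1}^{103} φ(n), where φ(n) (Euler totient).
Σ_{n ≤ 103} φ(n) = 3278

Compute φ(n) for each 1 ≤ n ≤ 103: φ(1) = 1, φ(2) = 1, φ(3) = 2, φ(4) = 2, φ(5) = 4, φ(6) = 2, φ(7) = 6, φ(8) = 4, φ(9) = 6, φ(10) = 4, φ(11) = 10, φ(12) = 4, φ(13) = 12, φ(14) = 6, φ(15) = 8, φ(16) = 8, φ(17) = 16, φ(18) = 6, φ(19) = 18, φ(20) = 8, φ(21) = 12, φ(22) = 10, φ(23) = 22, φ(24) = 8, φ(25) = 20, φ(26) = 12, φ(27) = 18, φ(28) = 12, φ(29) = 28, φ(30) = 8, φ(31) = 30, φ(32) = 16, φ(33) = 20, φ(34) = 16, φ(35) = 24, φ(36) = 12, φ(37) = 36, φ(38) = 18, φ(39) = 24, φ(40) = 16, φ(41) = 40, φ(42) = 12, φ(43) = 42, φ(44) = 20, φ(45) = 24, φ(46) = 22, φ(47) = 46, φ(48) = 16, φ(49) = 42, φ(50) = 20, φ(51) = 32, φ(52) = 24, φ(53) = 52, φ(54) = 18, φ(55) = 40, φ(56) = 24, φ(57) = 36, φ(58) = 28, φ(59) = 58, φ(60) = 16, φ(61) = 60, φ(62) = 30, φ(63) = 36, φ(64) = 32, φ(65) = 48, φ(66) = 20, φ(67) = 66, φ(68) = 32, φ(69) = 44, φ(70) = 24, φ(71) = 70, φ(72) = 24, φ(73) = 72, φ(74) = 36, φ(75) = 40, φ(76) = 36, φ(77) = 60, φ(78) = 24, φ(79) = 78, φ(80) = 32, φ(81) = 54, φ(82) = 40, φ(83) = 82, φ(84) = 24, φ(85) = 64, φ(86) = 42, φ(87) = 56, φ(88) = 40, φ(89) = 88, φ(90) = 24, φ(91) = 72, φ(92) = 44, φ(93) = 60, φ(94) = 46, φ(95) = 72, φ(96) = 32, φ(97) = 96, φ(98) = 42, φ(99) = 60, φ(100) = 40, φ(101) = 100, φ(102) = 32, φ(103) = 102. Summing all 103 values: 3278. (Average order: Σ_{n ≤ x} φ(n) ~ (3/π²) x². For x = 103, (3/π²)·103² ≈ 3224.75.)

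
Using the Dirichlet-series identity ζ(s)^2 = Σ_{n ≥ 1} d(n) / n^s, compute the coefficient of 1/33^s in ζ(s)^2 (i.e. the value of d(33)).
d(33) = 4

ζ(s)^2 = (Σ 1/m^s)(Σ 1/k^s). The coefficient of 1/n^s in the product is the number of ordered pairs (m, k) with mk = n, which equals d(n). For n = 33, divisors are [1, 3, 11, 33], so d(33) = 4.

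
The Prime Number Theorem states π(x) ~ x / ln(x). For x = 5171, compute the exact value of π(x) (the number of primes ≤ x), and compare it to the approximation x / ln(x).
π(5171) = 689;  x/ln(x) ≈ 604.74;  relative error ≈ 12.23%.

Directly count primes up to 5171: π(5171) = 689. The PNT approximation gives 5171/ln(5171) ≈ 5171/8.55082 ≈ 604.74. Relative error (π(x) − x/ln(x)) / π(x) ≈ 12.23%; the approximation is known to undercount slightly (Li(x) is a better estimate).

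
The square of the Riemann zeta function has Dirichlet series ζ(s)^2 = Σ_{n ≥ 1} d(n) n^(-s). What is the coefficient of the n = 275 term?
d(275) = 6

ζ(s)^2 = (Σ 1/m^s)(Σ 1/k^s). The coefficient of 1/n^s in the product is the number of ordered pairs (m, k) with mk = n, which equals d(n). For n = 275, divisors are [1, 5, 11, 25, 55, 275], so d(275) = 6.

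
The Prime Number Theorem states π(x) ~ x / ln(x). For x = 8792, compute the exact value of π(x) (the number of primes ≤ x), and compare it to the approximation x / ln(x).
π(8792) = 1095;  x/ln(x) ≈ 968.11;  relative error ≈ 11.59%.

Directly count primes up to 8792: π(8792) = 1095. The PNT approximation gives 8792/ln(8792) ≈ 8792/9.08160 ≈ 968.11. Relative error (π(x) − x/ln(x)) / π(x) ≈ 11.59%; the approximation is known to undercount slightly (Li(x) is a better estimate).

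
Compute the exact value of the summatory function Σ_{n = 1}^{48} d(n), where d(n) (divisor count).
Σ_{n ≤ 48} d(n) = 198

Compute d(n) for each 1 ≤ n ≤ 48: d(1) = 1, d(2) = 2, d(3) = 2, d(4) = 3, d(5) = 2, d(6) = 4, d(7) = 2, d(8) = 4, d(9) = 3, d(10) = 4, d(11) = 2, d(12) = 6, d(13) = 2, d(14) = 4, d(15) = 4, d(16) = 5, d(17) = 2, d(18) = 6, d(19) = 2, d(20) = 6, d(21) = 4, d(22) = 4, d(23) = 2, d(24) = 8, d(25) = 3, d(26) = 4, d(27) = 4, d(28) = 6, d(29) = 2, d(30) = 8, d(31) = 2, d(32) = 6, d(33) = 4, d(34) = 4, d(35) = 4, d(36) = 9, d(37) = 2, d(38) = 4, d(39) = 4, d(40) = 8, d(41) = 2, d(42) = 8, d(43) = 2, d(44) = 6, d(45) = 6, d(46) = 4, d(47) = 2, d(48) = 10. Summing all 48 values: 198. (Dirichlet's divisor formula: Σ_{n ≤ x} d(n) = x ln(x) + (2γ − 1) x + O(√x). For x = 48, the asymptotic estimate is ≈ 193.23.)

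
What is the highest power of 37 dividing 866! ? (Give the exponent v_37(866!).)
v_37(866!) = 23

Legendre's formula: v_p(n!) = Σ_{k ≥ 1} ⌊n / p^k⌋. For p = 37, n = 866, the terms are:
  ⌊866/37^1⌋ = ⌊866/37⌋ = 23
(the next term ⌊866/37^2⌋ = 0, terminating the sum). Summing: v_37(866!) = 23 = 23.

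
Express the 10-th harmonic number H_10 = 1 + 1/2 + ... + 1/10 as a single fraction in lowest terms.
H_10 = 7381/2520

Direct summation: H_10 = 1 + 1/2 + ... + 1/10. The least common denominator is lcm(1, ..., 10) = 2520; over this denominator the numerator is 2520 + 1260 + 840 + 630 + 504 + 420 + 360 + 315 + 280 + 252 = 7381, so H_10 = 7381/2520 (already in lowest terms) ≈ 2.92897. (The PNT-adjacent estimate ln(10) + γ ≈ 2.87980 matches within O(1/n).)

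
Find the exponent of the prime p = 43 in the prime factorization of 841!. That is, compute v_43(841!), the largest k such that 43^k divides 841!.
v_43(841!) = 19

Legendre's formula: v_p(n!) = Σ_{k ≥ 1} ⌊n / p^k⌋. For p = 43, n = 841, the terms are:
  ⌊841/43^1⌋ = ⌊841/43⌋ = 19
(the next term ⌊841/43^2⌋ = 0, terminating the sum). Summing: v_43(841!) = 19 = 19.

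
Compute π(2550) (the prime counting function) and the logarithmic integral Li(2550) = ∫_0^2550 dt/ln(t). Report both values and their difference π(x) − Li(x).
π(2550) = 373;  Li(2550) ≈ 385.99;  π(x) − Li(x) ≈ -12.99.

Direct count of primes ≤ 2550 gives π(2550) = 373. Numerical evaluation of the logarithmic integral gives Li(2550) ≈ 385.99. The difference π(x) − Li(x) ≈ -12.99 is typically negative for small/moderate x (Li(x) overestimates), though Littlewood's theorem shows this sign changes infinitely often.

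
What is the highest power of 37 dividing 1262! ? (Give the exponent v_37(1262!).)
v_37(1262!) = 34

Legendre's formula: v_p(n!) = Σ_{k ≥ 1} ⌊n / p^k⌋. For p = 37, n = 1262, the terms are:
  ⌊1262/37^1⌋ = ⌊1262/37⌋ = 34
(the next term ⌊1262/37^2⌋ = 0, terminating the sum). Summing: v_37(1262!) = 34 = 34.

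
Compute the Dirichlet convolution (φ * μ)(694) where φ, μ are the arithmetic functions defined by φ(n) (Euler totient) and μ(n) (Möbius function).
(φ * μ)(694) = 0

Divisors of 694: [1, 2, 347, 694]. For each d | 694:
  d = 1: φ(1) · μ(694/1) = 1 · 1 = 1
  d = 2: φ(2) · μ(694/2) = 1 · -1 = -1
  d = 347: φ(347) · μ(694/347) = 346 · -1 = -346
  d = 694: φ(694) · μ(694/694) = 346 · 1 = 346
Summing: (φ * μ)(694) = 1 + -1 + -346 + 346 = 0.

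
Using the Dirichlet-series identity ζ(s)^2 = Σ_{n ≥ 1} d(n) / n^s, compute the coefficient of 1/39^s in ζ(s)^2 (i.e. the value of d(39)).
d(39) = 4

ζ(s)^2 = (Σ 1/m^s)(Σ 1/k^s). The coefficient of 1/n^s in the product is the number of ordered pairs (m, k) with mk = n, which equals d(n). For n = 39, divisors are [1, 3, 13, 39], so d(39) = 4.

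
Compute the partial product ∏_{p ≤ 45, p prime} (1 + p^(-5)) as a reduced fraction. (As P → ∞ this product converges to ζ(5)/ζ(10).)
∏ = 337266640043527822041984546776597328186597199973708681183232/325579173304271359254907763799806016454065290452479278531405

The primes p ≤ 45 are [2, 3, 5, 7, 11, 13, 17, 19, 23, 29, 31, 37, 41, 43]. For each, (1 + 1/p^5) = (p^5 + 1)/p^5. Multiplying these fractions over p ∈ [2, 3, 5, 7, 11, 13, 17, 19, 23, 29, 31, 37, 41, 43] gives 337266640043527822041984546776597328186597199973708681183232/325579173304271359254907763799806016454065290452479278531405. (In the limit P → ∞ this tends to ζ(5)/ζ(10).)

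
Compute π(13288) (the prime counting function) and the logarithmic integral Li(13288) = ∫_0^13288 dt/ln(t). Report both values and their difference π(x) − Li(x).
π(13288) = 1577;  Li(13288) ≈ 1597.48;  π(x) − Li(x) ≈ -20.48.

Direct count of primes ≤ 13288 gives π(13288) = 1577. Numerical evaluation of the logarithmic integral gives Li(13288) ≈ 1597.48. The difference π(x) − Li(x) ≈ -20.48 is typically negative for small/moderate x (Li(x) overestimates), though Littlewood's theorem shows this sign changes infinitely often.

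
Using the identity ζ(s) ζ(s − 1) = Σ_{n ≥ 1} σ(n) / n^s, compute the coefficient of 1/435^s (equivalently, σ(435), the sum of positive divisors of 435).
σ(435) = 720

In the product (Σ m^0/m^s)(Σ k / k^s) = Σ (Σ_{d | n} d) / n^s, the coefficient of 1/n^s is σ(n) = Σ_{d | n} d. For n = 435, divisors are [1, 3, 5, 15, 29, 87, 145, 435]; summing: σ(435) = 720.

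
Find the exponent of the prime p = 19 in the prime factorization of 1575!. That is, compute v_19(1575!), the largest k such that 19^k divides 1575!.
v_19(1575!) = 86

Legendre's formula: v_p(n!) = Σ_{k ≥ 1} ⌊n / p^k⌋. For p = 19, n = 1575, the terms are:
  ⌊1575/19^1⌋ = ⌊1575/19⌋ = 82
  ⌊1575/19^2⌋ = ⌊1575/361⌋ = 4
(the next term ⌊1575/19^3⌋ = 0, terminating the sum). Summing: v_19(1575!) = 82 + 4 = 86.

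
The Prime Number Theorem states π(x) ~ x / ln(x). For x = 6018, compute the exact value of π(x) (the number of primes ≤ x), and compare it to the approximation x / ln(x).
π(6018) = 785;  x/ln(x) ≈ 691.52;  relative error ≈ 11.91%.

Directly count primes up to 6018: π(6018) = 785. The PNT approximation gives 6018/ln(6018) ≈ 6018/8.70251 ≈ 691.52. Relative error (π(x) − x/ln(x)) / π(x) ≈ 11.91%; the approximation is known to undercount slightly (Li(x) is a better estimate).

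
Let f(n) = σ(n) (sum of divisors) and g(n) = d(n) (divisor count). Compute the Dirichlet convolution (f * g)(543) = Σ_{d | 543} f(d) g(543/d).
(σ * d)(543) = 1104

Divisors of 543: [1, 3, 181, 543]. For each d | 543:
  d = 1: σ(1) · d(543/1) = 1 · 4 = 4
  d = 3: σ(3) · d(543/3) = 4 · 2 = 8
  d = 181: σ(181) · d(543/181) = 182 · 2 = 364
  d = 543: σ(543) · d(543/543) = 728 · 1 = 728
Summing: (σ * d)(543) = 4 + 8 + 364 + 728 = 1104.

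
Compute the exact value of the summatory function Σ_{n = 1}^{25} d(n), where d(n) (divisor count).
Σ_{n ≤ 25} d(n) = 87

Compute d(n) for each 1 ≤ n ≤ 25: d(1) = 1, d(2) = 2, d(3) = 2, d(4) = 3, d(5) = 2, d(6) = 4, d(7) = 2, d(8) = 4, d(9) = 3, d(10) = 4, d(11) = 2, d(12) = 6, d(13) = 2, d(14) = 4, d(15) = 4, d(16) = 5, d(17) = 2, d(18) = 6, d(19) = 2, d(20) = 6, d(21) = 4, d(22) = 4, d(23) = 2, d(24) = 8, d(25) = 3. Summing all 25 values: 87. (Dirichlet's divisor formula: Σ_{n ≤ x} d(n) = x ln(x) + (2γ − 1) x + O(√x). For x = 25, the asymptotic estimate is ≈ 84.33.)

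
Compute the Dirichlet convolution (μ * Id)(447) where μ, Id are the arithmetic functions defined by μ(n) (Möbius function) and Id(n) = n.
(μ * Id)(447) = 296

Divisors of 447: [1, 3, 149, 447]. For each d | 447:
  d = 1: μ(1) · Id(447/1) = 1 · 447 = 447
  d = 3: μ(3) · Id(447/3) = -1 · 149 = -149
  d = 149: μ(149) · Id(447/149) = -1 · 3 = -3
  d = 447: μ(447) · Id(447/447) = 1 · 1 = 1
Summing: (μ * Id)(447) = 447 + -149 + -3 + 1 = 296.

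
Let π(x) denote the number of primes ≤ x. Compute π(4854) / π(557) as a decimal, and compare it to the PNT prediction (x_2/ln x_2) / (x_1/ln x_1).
π(4854)/π(557) = 650/102 ≈ 6.3725;  PNT prediction ≈ 6.4917.

π(557) = 102 and π(4854) = 650, so π(4854)/π(557) ≈ 6.3725. The PNT-predicted ratio is (4854/ln(4854)) / (557/ln(557)) ≈ 6.4917. The two agree to within a few percent, as expected.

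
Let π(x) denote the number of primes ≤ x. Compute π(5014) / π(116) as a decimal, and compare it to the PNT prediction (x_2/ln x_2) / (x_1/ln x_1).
π(5014)/π(116) = 672/30 ≈ 22.4000;  PNT prediction ≈ 24.1162.

π(116) = 30 and π(5014) = 672, so π(5014)/π(116) ≈ 22.4000. The PNT-predicted ratio is (5014/ln(5014)) / (116/ln(116)) ≈ 24.1162. The two agree to within a few percent, as expected.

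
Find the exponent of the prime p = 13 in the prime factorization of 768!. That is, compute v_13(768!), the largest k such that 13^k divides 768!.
v_13(768!) = 63

Legendre's formula: v_p(n!) = Σ_{k ≥ 1} ⌊n / p^k⌋. For p = 13, n = 768, the terms are:
  ⌊768/13^1⌋ = ⌊768/13⌋ = 59
  ⌊768/13^2⌋ = ⌊768/169⌋ = 4
(the next term ⌊768/13^3⌋ = 0, terminating the sum). Summing: v_13(768!) = 59 + 4 = 63.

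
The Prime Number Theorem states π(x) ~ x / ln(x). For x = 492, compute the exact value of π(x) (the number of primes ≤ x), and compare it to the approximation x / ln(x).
π(492) = 94;  x/ln(x) ≈ 79.37;  relative error ≈ 15.56%.

Directly count primes up to 492: π(492) = 94. The PNT approximation gives 492/ln(492) ≈ 492/6.19848 ≈ 79.37. Relative error (π(x) − x/ln(x)) / π(x) ≈ 15.56%; the approximation is known to undercount slightly (Li(x) is a better estimate).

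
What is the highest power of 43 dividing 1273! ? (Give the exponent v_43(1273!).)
v_43(1273!) = 29

Legendre's formula: v_p(n!) = Σ_{k ≥ 1} ⌊n / p^k⌋. For p = 43, n = 1273, the terms are:
  ⌊1273/43^1⌋ = ⌊1273/43⌋ = 29
(the next term ⌊1273/43^2⌋ = 0, terminating the sum). Summing: v_43(1273!) = 29 = 29.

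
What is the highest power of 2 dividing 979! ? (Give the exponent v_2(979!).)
v_2(979!) = 972

Legendre's formula: v_p(n!) = Σ_{k ≥ 1} ⌊n / p^k⌋. For p = 2, n = 979, the terms are:
  ⌊979/2^1⌋ = ⌊979/2⌋ = 489
  ⌊979/2^2⌋ = ⌊979/4⌋ = 244
  ⌊979/2^3⌋ = ⌊979/8⌋ = 122
  ⌊979/2^4⌋ = ⌊979/16⌋ = 61
  ⌊979/2^5⌋ = ⌊979/32⌋ = 30
  ⌊979/2^6⌋ = ⌊979/64⌋ = 15
  ⌊979/2^7⌋ = ⌊979/128⌋ = 7
  ⌊979/2^8⌋ = ⌊979/256⌋ = 3
  ⌊979/2^9⌋ = ⌊979/512⌋ = 1
(the next term ⌊979/2^10⌋ = 0, terminating the sum). Summing: v_2(979!) = 489 + 244 + 122 + 61 + 30 + 15 + 7 + 3 + 1 = 972.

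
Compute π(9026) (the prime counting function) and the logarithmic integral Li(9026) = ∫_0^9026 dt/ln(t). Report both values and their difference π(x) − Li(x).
π(9026) = 1121;  Li(9026) ≈ 1139.80;  π(x) − Li(x) ≈ -18.80.

Direct count of primes ≤ 9026 gives π(9026) = 1121. Numerical evaluation of the logarithmic integral gives Li(9026) ≈ 1139.80. The difference π(x) − Li(x) ≈ -18.80 is typically negative for small/moderate x (Li(x) overestimates), though Littlewood's theorem shows this sign changes infinitely often.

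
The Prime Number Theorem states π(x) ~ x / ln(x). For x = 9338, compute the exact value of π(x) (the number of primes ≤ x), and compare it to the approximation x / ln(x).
π(9338) = 1155;  x/ln(x) ≈ 1021.46;  relative error ≈ 11.56%.

Directly count primes up to 9338: π(9338) = 1155. The PNT approximation gives 9338/ln(9338) ≈ 9338/9.14185 ≈ 1021.46. Relative error (π(x) − x/ln(x)) / π(x) ≈ 11.56%; the approximation is known to undercount slightly (Li(x) is a better estimate).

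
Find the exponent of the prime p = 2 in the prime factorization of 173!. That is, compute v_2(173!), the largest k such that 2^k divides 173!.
v_2(173!) = 168

Legendre's formula: v_p(n!) = Σ_{k ≥ 1} ⌊n / p^k⌋. For p = 2, n = 173, the terms are:
  ⌊173/2^1⌋ = ⌊173/2⌋ = 86
  ⌊173/2^2⌋ = ⌊173/4⌋ = 43
  ⌊173/2^3⌋ = ⌊173/8⌋ = 21
  ⌊173/2^4⌋ = ⌊173/16⌋ = 10
  ⌊173/2^5⌋ = ⌊173/32⌋ = 5
  ⌊173/2^6⌋ = ⌊173/64⌋ = 2
  ⌊173/2^7⌋ = ⌊173/128⌋ = 1
(the next term ⌊173/2^8⌋ = 0, terminating the sum). Summing: v_2(173!) = 86 + 43 + 21 + 10 + 5 + 2 + 1 = 168.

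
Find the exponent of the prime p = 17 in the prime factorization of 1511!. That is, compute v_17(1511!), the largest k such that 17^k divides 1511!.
v_17(1511!) = 93

Legendre's formula: v_p(n!) = Σ_{k ≥ 1} ⌊n / p^k⌋. For p = 17, n = 1511, the terms are:
  ⌊1511/17^1⌋ = ⌊1511/17⌋ = 88
  ⌊1511/17^2⌋ = ⌊1511/289⌋ = 5
(the next term ⌊1511/17^3⌋ = 0, terminating the sum). Summing: v_17(1511!) = 88 + 5 = 93.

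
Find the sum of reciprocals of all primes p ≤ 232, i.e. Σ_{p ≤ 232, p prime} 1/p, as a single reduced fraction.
Σ 1/p = 37527519788898476695193360507423991967783840502510585362878348092116031948860199524739442233/19078266889580195013601891820992757757219839668357012055907516904309700014933909014729740190

π(232) = 50, so the primes ≤ 232 are [2, 3, 5, 7, 11, 13, 17, 19, 23, 29, 31, 37, 41, 43, 47, 53, 59, 61, 67, 71, 73, 79, 83, 89, 97, 101, 103, 107, 109, 113, 127, 131, 137, 139, 149, 151, 157, 163, 167, 173, 179, 181, 191, 193, 197, 199, 211, 223, 227, 229]. Summing 1/p over these primes: 37527519788898476695193360507423991967783840502510585362878348092116031948860199524739442233/19078266889580195013601891820992757757219839668357012055907516904309700014933909014729740190 ≈ 1.9670. Mertens estimate ln ln(232) + 0.2615 ≈ 1.9565.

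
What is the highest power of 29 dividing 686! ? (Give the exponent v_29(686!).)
v_29(686!) = 23

Legendre's formula: v_p(n!) = Σ_{k ≥ 1} ⌊n / p^k⌋. For p = 29, n = 686, the terms are:
  ⌊686/29^1⌋ = ⌊686/29⌋ = 23
(the next term ⌊686/29^2⌋ = 0, terminating the sum). Summing: v_29(686!) = 23 = 23.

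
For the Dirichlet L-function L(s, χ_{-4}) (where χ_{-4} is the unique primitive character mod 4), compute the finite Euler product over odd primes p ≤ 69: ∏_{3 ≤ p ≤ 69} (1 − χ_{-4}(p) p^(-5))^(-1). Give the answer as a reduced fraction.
∏ = 37979204647637350516760877329690181347337250286656304892593349955377546774080367593893487696930042429/38125690090169221251718118687086971940856605396725095947148046662410194981822835725803035469807616000

The odd primes p ≤ 69 are [3, 5, 7, 11, 13, 17, 19, 23, 29, 31, 37, 41, 43, 47, 53, 59, 61, 67]. For each, χ(p) = 1 if p ≡ 1 mod 4, χ(p) = −1 if p ≡ 3 mod 4. Taking (1 − χ(p)/p^5)^(-1) = p^5/(p^5 − χ(p)): (1 − (-1)/3^5)^(-1) · (1 − (1)/5^5)^(-1) · (1 − (-1)/7^5)^(-1) · (1 − (-1)/11^5)^(-1) · (1 − (1)/13^5)^(-1) · (1 − (1)/17^5)^(-1) · (1 − (-1)/19^5)^(-1) · (1 − (-1)/23^5)^(-1) · (1 − (1)/29^5)^(-1) · (1 − (-1)/31^5)^(-1) · (1 − (1)/37^5)^(-1) · (1 − (1)/41^5)^(-1) · (1 − (-1)/43^5)^(-1) · (1 − (-1)/47^5)^(-1) · (1 − (1)/53^5)^(-1) · (1 − (-1)/59^5)^(-1) · (1 − (1)/61^5)^(-1) · (1 − (-1)/67^5)^(-1) = 37979204647637350516760877329690181347337250286656304892593349955377546774080367593893487696930042429/38125690090169221251718118687086971940856605396725095947148046662410194981822835725803035469807616000.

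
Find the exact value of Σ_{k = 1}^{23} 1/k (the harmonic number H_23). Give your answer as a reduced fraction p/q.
H_23 = 444316699/118982864

Direct summation: H_23 = 1 + 1/2 + ... + 1/23. The least common denominator is lcm(1, ..., 23) = 5354228880; over this denominator the numerator is 5354228880 + 2677114440 + 1784742960 + 1338557220 + 1070845776 + 892371480 + 764889840 + 669278610 + 594914320 + 535422888 + 486748080 + 446185740 + 411863760 + 382444920 + 356948592 + 334639305 + 314954640 + 297457160 + 281801520 + 267711444 + 254963280 + 243374040 + 232792560 = 19994251455, so H_23 = 19994251455/5354228880; reducing by gcd(19994251455, 5354228880) = 45 gives 444316699/118982864 ≈ 3.73429. (The PNT-adjacent estimate ln(23) + γ ≈ 3.71271 matches within O(1/n).)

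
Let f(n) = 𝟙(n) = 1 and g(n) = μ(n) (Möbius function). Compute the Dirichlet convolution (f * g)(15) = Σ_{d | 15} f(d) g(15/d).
(𝟙 * μ)(15) = 0

Divisors of 15: [1, 3, 5, 15]. For each d | 15:
  d = 1: 𝟙(1) · μ(15/1) = 1 · 1 = 1
  d = 3: 𝟙(3) · μ(15/3) = 1 · -1 = -1
  d = 5: 𝟙(5) · μ(15/5) = 1 · -1 = -1
  d = 15: 𝟙(15) · μ(15/15) = 1 · 1 = 1
Summing: (𝟙 * μ)(15) = 1 + -1 + -1 + 1 = 0.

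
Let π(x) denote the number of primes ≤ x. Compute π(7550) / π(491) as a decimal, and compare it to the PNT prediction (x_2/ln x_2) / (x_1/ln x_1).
π(7550)/π(491) = 958/94 ≈ 10.1915;  PNT prediction ≈ 10.6706.

π(491) = 94 and π(7550) = 958, so π(7550)/π(491) ≈ 10.1915. The PNT-predicted ratio is (7550/ln(7550)) / (491/ln(491)) ≈ 10.6706. The two agree to within a few percent, as expected.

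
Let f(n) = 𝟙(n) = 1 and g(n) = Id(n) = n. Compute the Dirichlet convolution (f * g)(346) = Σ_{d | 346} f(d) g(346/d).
(𝟙 * Id)(346) = 522

Divisors of 346: [1, 2, 173, 346]. For each d | 346:
  d = 1: 𝟙(1) · Id(346/1) = 1 · 346 = 346
  d = 2: 𝟙(2) · Id(346/2) = 1 · 173 = 173
  d = 173: 𝟙(173) · Id(346/173) = 1 · 2 = 2
  d = 346: 𝟙(346) · Id(346/346) = 1 · 1 = 1
Summing: (𝟙 * Id)(346) = 346 + 173 + 2 + 1 = 522.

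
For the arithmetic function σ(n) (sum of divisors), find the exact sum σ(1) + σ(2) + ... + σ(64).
Σ_{n ≤ 64} σ(n) = 3403

Compute σ(n) for each 1 ≤ n ≤ 64: σ(1) = 1, σ(2) = 3, σ(3) = 4, σ(4) = 7, σ(5) = 6, σ(6) = 12, σ(7) = 8, σ(8) = 15, σ(9) = 13, σ(10) = 18, σ(11) = 12, σ(12) = 28, σ(13) = 14, σ(14) = 24, σ(15) = 24, σ(16) = 31, σ(17) = 18, σ(18) = 39, σ(19) = 20, σ(20) = 42, σ(21) = 32, σ(22) = 36, σ(23) = 24, σ(24) = 60, σ(25) = 31, σ(26) = 42, σ(27) = 40, σ(28) = 56, σ(29) = 30, σ(30) = 72, σ(31) = 32, σ(32) = 63, σ(33) = 48, σ(34) = 54, σ(35) = 48, σ(36) = 91, σ(37) = 38, σ(38) = 60, σ(39) = 56, σ(40) = 90, σ(41) = 42, σ(42) = 96, σ(43) = 44, σ(44) = 84, σ(45) = 78, σ(46) = 72, σ(47) = 48, σ(48) = 124, σ(49) = 57, σ(50) = 93, σ(51) = 72, σ(52) = 98, σ(53) = 54, σ(54) = 120, σ(55) = 72, σ(56) = 120, σ(57) = 80, σ(58) = 90, σ(59) = 60, σ(60) = 168, σ(61) = 62, σ(62) = 96, σ(63) = 104, σ(64) = 127. Summing all 64 values: 3403. (Average order: Σ_{n ≤ x} σ(n) ~ (π²/12) x². For x = 64, (π²/12)·64² ≈ 3368.82.)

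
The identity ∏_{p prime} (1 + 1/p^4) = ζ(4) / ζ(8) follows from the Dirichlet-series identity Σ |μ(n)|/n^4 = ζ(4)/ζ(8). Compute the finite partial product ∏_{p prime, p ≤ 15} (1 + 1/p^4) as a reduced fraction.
∏ = 54787204936389122/50827803952550625

The primes p ≤ 15 are [2, 3, 5, 7, 11, 13]. For each, (1 + 1/p^4) = (p^4 + 1)/p^4. Multiplying these fractions over p ∈ [2, 3, 5, 7, 11, 13] gives 54787204936389122/50827803952550625. (In the limit P → ∞ this tends to ζ(4)/ζ(8).)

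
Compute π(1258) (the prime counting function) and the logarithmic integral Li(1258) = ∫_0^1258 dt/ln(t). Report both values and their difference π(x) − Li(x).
π(1258) = 204;  Li(1258) ≈ 214.33;  π(x) − Li(x) ≈ -10.33.

Direct count of primes ≤ 1258 gives π(1258) = 204. Numerical evaluation of the logarithmic integral gives Li(1258) ≈ 214.33. The difference π(x) − Li(x) ≈ -10.33 is typically negative for small/moderate x (Li(x) overestimates), though Littlewood's theorem shows this sign changes infinitely often.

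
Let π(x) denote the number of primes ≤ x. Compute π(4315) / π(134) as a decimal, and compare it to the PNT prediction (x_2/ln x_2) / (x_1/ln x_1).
π(4315)/π(134) = 590/32 ≈ 18.4375;  PNT prediction ≈ 18.8436.

π(134) = 32 and π(4315) = 590, so π(4315)/π(134) ≈ 18.4375. The PNT-predicted ratio is (4315/ln(4315)) / (134/ln(134)) ≈ 18.8436. The two agree to within a few percent, as expected.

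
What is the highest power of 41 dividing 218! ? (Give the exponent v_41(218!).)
v_41(218!) = 5

Legendre's formula: v_p(n!) = Σ_{k ≥ 1} ⌊n / p^k⌋. For p = 41, n = 218, the terms are:
  ⌊218/41^1⌋ = ⌊218/41⌋ = 5
(the next term ⌊218/41^2⌋ = 0, terminating the sum). Summing: v_41(218!) = 5 = 5.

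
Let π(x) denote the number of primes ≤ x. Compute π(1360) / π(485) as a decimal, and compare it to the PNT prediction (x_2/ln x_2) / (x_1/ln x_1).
π(1360)/π(485) = 217/92 ≈ 2.3587;  PNT prediction ≈ 2.4034.

π(485) = 92 and π(1360) = 217, so π(1360)/π(485) ≈ 2.3587. The PNT-predicted ratio is (1360/ln(1360)) / (485/ln(485)) ≈ 2.4034. The two agree to within a few percent, as expected.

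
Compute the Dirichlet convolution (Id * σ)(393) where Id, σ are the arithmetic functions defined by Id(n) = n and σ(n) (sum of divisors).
(Id * σ)(393) = 1841

Divisors of 393: [1, 3, 131, 393]. For each d | 393:
  d = 1: Id(1) · σ(393/1) = 1 · 528 = 528
  d = 3: Id(3) · σ(393/3) = 3 · 132 = 396
  d = 131: Id(131) · σ(393/131) = 131 · 4 = 524
  d = 393: Id(393) · σ(393/393) = 393 · 1 = 393
Summing: (Id * σ)(393) = 528 + 396 + 524 + 393 = 1841.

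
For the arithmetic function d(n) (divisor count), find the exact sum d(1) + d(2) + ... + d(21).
Σ_{n ≤ 21} d(n) = 70

Compute d(n) for each 1 ≤ n ≤ 21: d(1) = 1, d(2) = 2, d(3) = 2, d(4) = 3, d(5) = 2, d(6) = 4, d(7) = 2, d(8) = 4, d(9) = 3, d(10) = 4, d(11) = 2, d(12) = 6, d(13) = 2, d(14) = 4, d(15) = 4, d(16) = 5, d(17) = 2, d(18) = 6, d(19) = 2, d(20) = 6, d(21) = 4. Summing all 21 values: 70. (Dirichlet's divisor formula: Σ_{n ≤ x} d(n) = x ln(x) + (2γ − 1) x + O(√x). For x = 21, the asymptotic estimate is ≈ 67.18.)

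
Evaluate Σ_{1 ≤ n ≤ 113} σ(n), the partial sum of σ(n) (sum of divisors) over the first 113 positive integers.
Σ_{n ≤ 113} σ(n) = 10513

Compute σ(n) for each 1 ≤ n ≤ 113: σ(1) = 1, σ(2) = 3, σ(3) = 4, σ(4) = 7, σ(5) = 6, σ(6) = 12, σ(7) = 8, σ(8) = 15, σ(9) = 13, σ(10) = 18, σ(11) = 12, σ(12) = 28, σ(13) = 14, σ(14) = 24, σ(15) = 24, σ(16) = 31, σ(17) = 18, σ(18) = 39, σ(19) = 20, σ(20) = 42, σ(21) = 32, σ(22) = 36, σ(23) = 24, σ(24) = 60, σ(25) = 31, σ(26) = 42, σ(27) = 40, σ(28) = 56, σ(29) = 30, σ(30) = 72, σ(31) = 32, σ(32) = 63, σ(33) = 48, σ(34) = 54, σ(35) = 48, σ(36) = 91, σ(37) = 38, σ(38) = 60, σ(39) = 56, σ(40) = 90, σ(41) = 42, σ(42) = 96, σ(43) = 44, σ(44) = 84, σ(45) = 78, σ(46) = 72, σ(47) = 48, σ(48) = 124, σ(49) = 57, σ(50) = 93, σ(51) = 72, σ(52) = 98, σ(53) = 54, σ(54) = 120, σ(55) = 72, σ(56) = 120, σ(57) = 80, σ(58) = 90, σ(59) = 60, σ(60) = 168, σ(61) = 62, σ(62) = 96, σ(63) = 104, σ(64) = 127, σ(65) = 84, σ(66) = 144, σ(67) = 68, σ(68) = 126, σ(69) = 96, σ(70) = 144, σ(71) = 72, σ(72) = 195, σ(73) = 74, σ(74) = 114, σ(75) = 124, σ(76) = 140, σ(77) = 96, σ(78) = 168, σ(79) = 80, σ(80) = 186, σ(81) = 121, σ(82) = 126, σ(83) = 84, σ(84) = 224, σ(85) = 108, σ(86) = 132, σ(87) = 120, σ(88) = 180, σ(89) = 90, σ(90) = 234, σ(91) = 112, σ(92) = 168, σ(93) = 128, σ(94) = 144, σ(95) = 120, σ(96) = 252, σ(97) = 98, σ(98) = 171, σ(99) = 156, σ(100) = 217, σ(101) = 102, σ(102) = 216, σ(103) = 104, σ(104) = 210, σ(105) = 192, σ(106) = 162, σ(107) = 108, σ(108) = 280, σ(109) = 110, σ(110) = 216, σ(111) = 152, σ(112) = 248, σ(113) = 114. Summing all 113 values: 10513. (Average order: Σ_{n ≤ x} σ(n) ~ (π²/12) x². For x = 113, (π²/12)·113² ≈ 10502.08.)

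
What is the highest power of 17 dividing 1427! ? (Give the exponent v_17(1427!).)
v_17(1427!) = 87

Legendre's formula: v_p(n!) = Σ_{k ≥ 1} ⌊n / p^k⌋. For p = 17, n = 1427, the terms are:
  ⌊1427/17^1⌋ = ⌊1427/17⌋ = 83
  ⌊1427/17^2⌋ = ⌊1427/289⌋ = 4
(the next term ⌊1427/17^3⌋ = 0, terminating the sum). Summing: v_17(1427!) = 83 + 4 = 87.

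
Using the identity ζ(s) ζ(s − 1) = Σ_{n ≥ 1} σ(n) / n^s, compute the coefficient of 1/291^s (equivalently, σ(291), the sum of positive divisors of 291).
σ(291) = 392

In the product (Σ m^0/m^s)(Σ k / k^s) = Σ (Σ_{d | n} d) / n^s, the coefficient of 1/n^s is σ(n) = Σ_{d | n} d. For n = 291, divisors are [1, 3, 97, 291]; summing: σ(291) = 392.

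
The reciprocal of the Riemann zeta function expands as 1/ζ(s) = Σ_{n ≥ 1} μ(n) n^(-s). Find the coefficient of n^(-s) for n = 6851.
μ(6851) = -1

Factor n = 6851 = 13 · 17 · 31. μ(n) = 0 if any exponent ≥ 2 (not squarefree); otherwise μ(n) = (−1)^{ω(n)} where ω(n) is the number of distinct prime factors. Applying: μ(6851) = -1.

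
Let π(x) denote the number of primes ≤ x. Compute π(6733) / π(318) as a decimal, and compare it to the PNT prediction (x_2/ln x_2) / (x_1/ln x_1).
π(6733)/π(318) = 868/66 ≈ 13.1515;  PNT prediction ≈ 13.8404.

π(318) = 66 and π(6733) = 868, so π(6733)/π(318) ≈ 13.1515. The PNT-predicted ratio is (6733/ln(6733)) / (318/ln(318)) ≈ 13.8404. The two agree to within a few percent, as expected.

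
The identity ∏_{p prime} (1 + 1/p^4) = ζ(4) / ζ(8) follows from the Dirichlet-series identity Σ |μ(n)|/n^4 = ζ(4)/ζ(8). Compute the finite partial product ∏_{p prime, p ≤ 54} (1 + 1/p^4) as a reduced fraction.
∏ = 22191296873353842710281222970410269196792920578371108176528669216114688/20586999778381633591344384332656221508370849439367985929948634732675625

The primes p ≤ 54 are [2, 3, 5, 7, 11, 13, 17, 19, 23, 29, 31, 37, 41, 43, 47, 53]. For each, (1 + 1/p^4) = (p^4 + 1)/p^4. Multiplying these fractions over p ∈ [2, 3, 5, 7, 11, 13, 17, 19, 23, 29, 31, 37, 41, 43, 47, 53] gives 22191296873353842710281222970410269196792920578371108176528669216114688/20586999778381633591344384332656221508370849439367985929948634732675625. (In the limit P → ∞ this tends to ζ(4)/ζ(8).)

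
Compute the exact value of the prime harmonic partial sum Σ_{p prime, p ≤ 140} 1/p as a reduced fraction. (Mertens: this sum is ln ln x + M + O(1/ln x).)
Σ 1/p = 18825509850919239131453102166593625244431364344421618363/10014646650599190067509233131649940057366334653200433090

π(140) = 34, so the primes ≤ 140 are [2, 3, 5, 7, 11, 13, 17, 19, 23, 29, 31, 37, 41, 43, 47, 53, 59, 61, 67, 71, 73, 79, 83, 89, 97, 101, 103, 107, 109, 113, 127, 131, 137, 139]. Summing 1/p over these primes: 18825509850919239131453102166593625244431364344421618363/10014646650599190067509233131649940057366334653200433090 ≈ 1.8798. Mertens estimate ln ln(140) + 0.2615 ≈ 1.8592.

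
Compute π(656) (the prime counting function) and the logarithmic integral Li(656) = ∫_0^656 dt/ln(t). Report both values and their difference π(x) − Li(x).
π(656) = 119;  Li(656) ≈ 126.34;  π(x) − Li(x) ≈ -7.34.

Direct count of primes ≤ 656 gives π(656) = 119. Numerical evaluation of the logarithmic integral gives Li(656) ≈ 126.34. The difference π(x) − Li(x) ≈ -7.34 is typically negative for small/moderate x (Li(x) overestimates), though Littlewood's theorem shows this sign changes infinitely often.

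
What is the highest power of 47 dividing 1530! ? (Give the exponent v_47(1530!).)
v_47(1530!) = 32

Legendre's formula: v_p(n!) = Σ_{k ≥ 1} ⌊n / p^k⌋. For p = 47, n = 1530, the terms are:
  ⌊1530/47^1⌋ = ⌊1530/47⌋ = 32
(the next term ⌊1530/47^2⌋ = 0, terminating the sum). Summing: v_47(1530!) = 32 = 32.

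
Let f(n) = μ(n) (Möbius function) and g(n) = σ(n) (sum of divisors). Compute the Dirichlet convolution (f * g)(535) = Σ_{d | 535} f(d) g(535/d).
(μ * σ)(535) = 535

Divisors of 535: [1, 5, 107, 535]. For each d | 535:
  d = 1: μ(1) · σ(535/1) = 1 · 648 = 648
  d = 5: μ(5) · σ(535/5) = -1 · 108 = -108
  d = 107: μ(107) · σ(535/107) = -1 · 6 = -6
  d = 535: μ(535) · σ(535/535) = 1 · 1 = 1
Summing: (μ * σ)(535) = 648 + -108 + -6 + 1 = 535.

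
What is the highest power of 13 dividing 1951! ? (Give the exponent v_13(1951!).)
v_13(1951!) = 161

Legendre's formula: v_p(n!) = Σ_{k ≥ 1} ⌊n / p^k⌋. For p = 13, n = 1951, the terms are:
  ⌊1951/13^1⌋ = ⌊1951/13⌋ = 150
  ⌊1951/13^2⌋ = ⌊1951/169⌋ = 11
(the next term ⌊1951/13^3⌋ = 0, terminating the sum). Summing: v_13(1951!) = 150 + 11 = 161.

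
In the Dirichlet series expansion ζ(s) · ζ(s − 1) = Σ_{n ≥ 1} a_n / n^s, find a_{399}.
σ(399) = 640

In the product (Σ m^0/m^s)(Σ k / k^s) = Σ (Σ_{d | n} d) / n^s, the coefficient of 1/n^s is σ(n) = Σ_{d | n} d. For n = 399, divisors are [1, 3, 7, 19, 21, 57, 133, 399]; summing: σ(399) = 640.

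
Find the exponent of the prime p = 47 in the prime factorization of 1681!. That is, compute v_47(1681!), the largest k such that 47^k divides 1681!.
v_47(1681!) = 35

Legendre's formula: v_p(n!) = Σ_{k ≥ 1} ⌊n / p^k⌋. For p = 47, n = 1681, the terms are:
  ⌊1681/47^1⌋ = ⌊1681/47⌋ = 35
(the next term ⌊1681/47^2⌋ = 0, terminating the sum). Summing: v_47(1681!) = 35 = 35.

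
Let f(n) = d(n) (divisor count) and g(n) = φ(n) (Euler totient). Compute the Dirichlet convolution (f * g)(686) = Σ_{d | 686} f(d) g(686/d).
(d * φ)(686) = 1200

Divisors of 686: [1, 2, 7, 14, 49, 98, 343, 686]. For each d | 686:
  d = 1: d(1) · φ(686/1) = 1 · 294 = 294
  d = 2: d(2) · φ(686/2) = 2 · 294 = 588
  d = 7: d(7) · φ(686/7) = 2 · 42 = 84
  d = 14: d(14) · φ(686/14) = 4 · 42 = 168
  d = 49: d(49) · φ(686/49) = 3 · 6 = 18
  d = 98: d(98) · φ(686/98) = 6 · 6 = 36
  d = 343: d(343) · φ(686/343) = 4 · 1 = 4
  d = 686: d(686) · φ(686/686) = 8 · 1 = 8
Summing: (d * φ)(686) = 294 + 588 + 84 + 168 + 18 + 36 + 4 + 8 = 1200.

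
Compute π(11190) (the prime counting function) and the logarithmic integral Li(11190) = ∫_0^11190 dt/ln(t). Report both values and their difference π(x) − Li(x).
π(11190) = 1355;  Li(11190) ≈ 1374.54;  π(x) − Li(x) ≈ -19.54.

Direct count of primes ≤ 11190 gives π(11190) = 1355. Numerical evaluation of the logarithmic integral gives Li(11190) ≈ 1374.54. The difference π(x) − Li(x) ≈ -19.54 is typically negative for small/moderate x (Li(x) overestimates), though Littlewood's theorem shows this sign changes infinitely often.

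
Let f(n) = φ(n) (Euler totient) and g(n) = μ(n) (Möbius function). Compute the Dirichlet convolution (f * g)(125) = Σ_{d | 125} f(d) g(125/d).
(φ * μ)(125) = 80

Divisors of 125: [1, 5, 25, 125]. For each d | 125:
  d = 1: φ(1) · μ(125/1) = 1 · 0 = 0
  d = 5: φ(5) · μ(125/5) = 4 · 0 = 0
  d = 25: φ(25) · μ(125/25) = 20 · -1 = -20
  d = 125: φ(125) · μ(125/125) = 100 · 1 = 100
Summing: (φ * μ)(125) = 0 + 0 + -20 + 100 = 80.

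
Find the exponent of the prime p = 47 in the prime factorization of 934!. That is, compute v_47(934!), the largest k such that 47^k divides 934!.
v_47(934!) = 19

Legendre's formula: v_p(n!) = Σ_{k ≥ 1} ⌊n / p^k⌋. For p = 47, n = 934, the terms are:
  ⌊934/47^1⌋ = ⌊934/47⌋ = 19
(the next term ⌊934/47^2⌋ = 0, terminating the sum). Summing: v_47(934!) = 19 = 19.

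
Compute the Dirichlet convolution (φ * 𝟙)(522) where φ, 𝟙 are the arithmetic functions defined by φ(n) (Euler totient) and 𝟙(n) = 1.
(φ * 𝟙)(522) = 522

Divisors of 522: [1, 2, 3, 6, 9, 18, 29, 58, 87, 174, 261, 522]. For each d | 522:
  d = 1: φ(1) · 𝟙(522/1) = 1 · 1 = 1
  d = 2: φ(2) · 𝟙(522/2) = 1 · 1 = 1
  d = 3: φ(3) · 𝟙(522/3) = 2 · 1 = 2
  d = 6: φ(6) · 𝟙(522/6) = 2 · 1 = 2
  d = 9: φ(9) · 𝟙(522/9) = 6 · 1 = 6
  d = 18: φ(18) · 𝟙(522/18) = 6 · 1 = 6
  d = 29: φ(29) · 𝟙(522/29) = 28 · 1 = 28
  d = 58: φ(58) · 𝟙(522/58) = 28 · 1 = 28
  d = 87: φ(87) · 𝟙(522/87) = 56 · 1 = 56
  d = 174: φ(174) · 𝟙(522/174) = 56 · 1 = 56
  d = 261: φ(261) · 𝟙(522/261) = 168 · 1 = 168
  d = 522: φ(522) · 𝟙(522/522) = 168 · 1 = 168
Summing: (φ * 𝟙)(522) = 1 + 1 + 2 + 2 + 6 + 6 + 28 + 28 + 56 + 56 + 168 + 168 = 522.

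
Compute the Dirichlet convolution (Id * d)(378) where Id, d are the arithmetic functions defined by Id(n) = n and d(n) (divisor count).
(Id * d)(378) = 2088

Divisors of 378: [1, 2, 3, 6, 7, 9, 14, 18, 21, 27, 42, 54, 63, 126, 189, 378]. For each d | 378:
  d = 1: Id(1) · d(378/1) = 1 · 16 = 16
  d = 2: Id(2) · d(378/2) = 2 · 8 = 16
  d = 3: Id(3) · d(378/3) = 3 · 12 = 36
  d = 6: Id(6) · d(378/6) = 6 · 6 = 36
  d = 7: Id(7) · d(378/7) = 7 · 8 = 56
  d = 9: Id(9) · d(378/9) = 9 · 8 = 72
  d = 14: Id(14) · d(378/14) = 14 · 4 = 56
  d = 18: Id(18) · d(378/18) = 18 · 4 = 72
  d = 21: Id(21) · d(378/21) = 21 · 6 = 126
  d = 27: Id(27) · d(378/27) = 27 · 4 = 108
  d = 42: Id(42) · d(378/42) = 42 · 3 = 126
  d = 54: Id(54) · d(378/54) = 54 · 2 = 108
  d = 63: Id(63) · d(378/63) = 63 · 4 = 252
  d = 126: Id(126) · d(378/126) = 126 · 2 = 252
  d = 189: Id(189) · d(378/189) = 189 · 2 = 378
  d = 378: Id(378) · d(378/378) = 378 · 1 = 378
Summing: (Id * d)(378) = 16 + 16 + 36 + 36 + 56 + 72 + 56 + 72 + 126 + 108 + 126 + 108 + 252 + 252 + 378 + 378 = 2088.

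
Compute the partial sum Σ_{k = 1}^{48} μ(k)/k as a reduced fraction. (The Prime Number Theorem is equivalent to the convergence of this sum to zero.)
Σ μ(k)/k = -12611493192339623/614889782588491410

Values of μ(k) for 1 ≤ k ≤ 48: μ(1) = 1, μ(2) = -1, μ(3) = -1, μ(5) = -1, μ(6) = 1, μ(7) = -1, μ(10) = 1, μ(11) = -1, μ(13) = -1, μ(14) = 1, μ(15) = 1, μ(17) = -1, μ(19) = -1, μ(21) = 1, μ(22) = 1, μ(23) = -1, μ(26) = 1, μ(29) = -1, μ(30) = -1, μ(31) = -1, μ(33) = 1, μ(34) = 1, μ(35) = 1, μ(37) = -1, μ(38) = 1, μ(39) = 1, μ(41) = -1, μ(42) = -1, μ(43) = -1, μ(46) = 1, μ(47) = -1, with μ = 0 on non-squarefree integers. Summing μ(k)/k for k where μ(k) ≠ 0 gives -12611493192339623/614889782588491410 ≈ -0.0205. (PNT ⟺ this sum → 0 as n → ∞.)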